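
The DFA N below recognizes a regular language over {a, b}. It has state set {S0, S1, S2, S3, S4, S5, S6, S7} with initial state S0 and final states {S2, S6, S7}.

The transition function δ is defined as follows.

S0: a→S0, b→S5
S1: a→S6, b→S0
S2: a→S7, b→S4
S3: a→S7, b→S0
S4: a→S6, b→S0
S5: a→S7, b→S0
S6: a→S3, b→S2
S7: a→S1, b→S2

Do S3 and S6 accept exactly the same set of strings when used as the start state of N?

All states are reachable from the start state.
Initial partition by acceptance: {S2,S6,S7} | {S0,S1,S3,S4,S5}.
Split {S2,S6,S7} by δ(·,a) → {S6,S7} and {S2}.
Split {S0,S1,S3,S4,S5} by δ(·,a) → {S1,S3,S4,S5} and {S0}.
Stable partition: {S6,S7} | {S1,S3,S4,S5} | {S2} | {S0} — 4 equivalence classes.
S3 and S6 end up in different blocks, so they are distinguishable. For instance, the string 'ε' is accepted from only S6.

No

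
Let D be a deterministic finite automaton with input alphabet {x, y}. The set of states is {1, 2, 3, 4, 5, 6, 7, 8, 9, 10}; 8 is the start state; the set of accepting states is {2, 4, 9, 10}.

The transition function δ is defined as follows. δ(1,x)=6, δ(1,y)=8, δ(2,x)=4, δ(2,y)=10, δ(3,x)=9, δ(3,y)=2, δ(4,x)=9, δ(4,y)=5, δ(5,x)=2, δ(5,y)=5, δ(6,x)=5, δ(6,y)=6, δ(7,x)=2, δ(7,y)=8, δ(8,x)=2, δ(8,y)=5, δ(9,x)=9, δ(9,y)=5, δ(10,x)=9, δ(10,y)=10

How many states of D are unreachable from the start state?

No path from 8 leads to 1, 3, 6, 7; the other 6 states are all reachable.

4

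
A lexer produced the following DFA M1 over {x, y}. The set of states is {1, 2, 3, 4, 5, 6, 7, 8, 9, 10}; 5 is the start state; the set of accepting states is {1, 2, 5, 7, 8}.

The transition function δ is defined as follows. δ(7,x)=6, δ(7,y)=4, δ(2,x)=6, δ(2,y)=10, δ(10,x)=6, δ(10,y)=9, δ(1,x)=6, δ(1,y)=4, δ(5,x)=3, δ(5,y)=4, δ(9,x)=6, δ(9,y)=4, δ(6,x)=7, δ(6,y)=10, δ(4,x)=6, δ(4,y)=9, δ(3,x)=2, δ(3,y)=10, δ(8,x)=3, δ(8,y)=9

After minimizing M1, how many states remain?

3

States {1,8} cannot be reached from the start state, so discard them.
P0 = {2,5,7} | {3,4,6,9,10}.
Split {3,4,6,9,10} by δ(·,x) → {4,9,10} and {3,6}.
No further refinement is possible. Final partition (3 blocks): {2,5,7} | {4,9,10} | {3,6}.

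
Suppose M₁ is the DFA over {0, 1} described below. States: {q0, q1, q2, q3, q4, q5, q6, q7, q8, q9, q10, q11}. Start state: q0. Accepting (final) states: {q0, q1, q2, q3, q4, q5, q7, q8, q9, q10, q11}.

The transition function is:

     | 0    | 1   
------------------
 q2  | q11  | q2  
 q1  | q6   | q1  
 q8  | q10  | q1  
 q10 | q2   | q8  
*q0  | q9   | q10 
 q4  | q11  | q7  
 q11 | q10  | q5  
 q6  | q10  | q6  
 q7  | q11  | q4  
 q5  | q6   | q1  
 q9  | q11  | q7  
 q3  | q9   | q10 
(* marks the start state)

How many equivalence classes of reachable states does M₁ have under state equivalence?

6

Reachable states from the start: {q0,q1,q2,q4,q5,q6,q7,q8,q9,q10,q11}. Unreachable: {q3} — drop them.
Start with accepting vs non-accepting: {q0,q1,q2,q4,q5,q7,q8,q9,q10,q11} | {q6}.
Split {q0,q1,q2,q4,q5,q7,q8,q9,q10,q11} by δ(·,0) → {q0,q2,q4,q7,q8,q9,q10,q11} and {q1,q5}.
On input 1, block {q0,q2,q4,q7,q8,q9,q10,q11} splits into {q0,q2,q4,q7,q9,q10} and {q8,q11}.
Split {q0,q2,q4,q7,q9,q10} by δ(·,0) → {q2,q4,q7,q9} and {q0,q10}.
On input 1, block {q0,q10} splits into {q0} and {q10}.
No further refinement is possible. Final partition (6 blocks): {q2,q4,q7,q9} | {q6} | {q1,q5} | {q8,q11} | {q0} | {q10}.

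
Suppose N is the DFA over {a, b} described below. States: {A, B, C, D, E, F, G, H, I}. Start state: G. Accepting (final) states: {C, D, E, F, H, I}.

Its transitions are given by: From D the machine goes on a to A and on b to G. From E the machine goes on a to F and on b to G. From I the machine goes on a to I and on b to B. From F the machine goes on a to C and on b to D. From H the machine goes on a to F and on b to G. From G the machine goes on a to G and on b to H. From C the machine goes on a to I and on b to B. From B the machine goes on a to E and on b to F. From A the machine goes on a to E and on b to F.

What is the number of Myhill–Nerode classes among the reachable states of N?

6

All states are reachable from the start state.
Start with accepting vs non-accepting: {C,D,E,F,H,I} | {A,B,G}.
Split {C,D,E,F,H,I} by δ(·,a) → {C,E,F,H,I} and {D}.
Refine {C,E,F,H,I} on symbol b: members go to different blocks, giving {C,E,H,I} and {F}.
On input a, block {C,E,H,I} splits into {C,I} and {E,H}.
On input a, block {A,B,G} splits into {A,B} and {G}.
The partition is now stable with 6 blocks: {C,I} | {A,B} | {D} | {F} | {E,H} | {G}.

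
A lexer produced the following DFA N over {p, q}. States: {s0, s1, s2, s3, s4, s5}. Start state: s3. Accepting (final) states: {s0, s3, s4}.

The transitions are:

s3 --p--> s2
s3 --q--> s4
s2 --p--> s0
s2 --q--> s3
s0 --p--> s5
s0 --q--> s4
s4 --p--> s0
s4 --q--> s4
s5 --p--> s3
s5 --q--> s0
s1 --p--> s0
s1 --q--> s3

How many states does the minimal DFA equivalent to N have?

3

Reachable states from the start: {s0,s2,s3,s4,s5}. Unreachable: {s1} — drop them.
Initial partition by acceptance: {s0,s3,s4} | {s2,s5}.
Refine {s0,s3,s4} on symbol p: members go to different blocks, giving {s0,s3} and {s4}.
No further refinement is possible. Final partition (3 blocks): {s0,s3} | {s2,s5} | {s4}.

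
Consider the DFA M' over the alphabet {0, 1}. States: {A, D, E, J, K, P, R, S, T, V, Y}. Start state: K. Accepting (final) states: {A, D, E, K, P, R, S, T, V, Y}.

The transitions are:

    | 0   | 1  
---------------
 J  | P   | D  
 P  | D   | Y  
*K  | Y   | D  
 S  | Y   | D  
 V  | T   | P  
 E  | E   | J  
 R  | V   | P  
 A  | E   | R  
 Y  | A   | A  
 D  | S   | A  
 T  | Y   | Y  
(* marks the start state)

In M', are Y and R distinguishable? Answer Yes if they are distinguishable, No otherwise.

All states are reachable from the start state.
P0 = {A,D,E,K,P,R,S,T,V,Y} | {J}.
Split {A,D,E,K,P,R,S,T,V,Y} by δ(·,1) → {A,D,K,P,R,S,T,V,Y} and {E}.
Split {A,D,K,P,R,S,T,V,Y} by δ(·,0) → {D,K,P,R,S,T,V,Y} and {A}.
Split {D,K,P,R,S,T,V,Y} by δ(·,0) → {D,K,P,R,S,T,V} and {Y}.
On input 0, block {D,K,P,R,S,T,V} splits into {D,P,R,V} and {K,S,T}.
Split {D,P,R,V} by δ(·,0) → {D,V} and {P,R}.
Refine {D,V} on symbol 1: members go to different blocks, giving {V} and {D}.
Refine {K,S,T} on symbol 1: members go to different blocks, giving {K,S} and {T}.
Split {P,R} by δ(·,0) → {R} and {P}.
No further refinement is possible. Final partition (10 blocks): {V} | {J} | {E} | {A} | {Y} | {K,S} | {R} | {D} | {T} | {P}.
Y and R end up in different blocks, so they are distinguishable. For instance, the string '001' is accepted from only R.

Yes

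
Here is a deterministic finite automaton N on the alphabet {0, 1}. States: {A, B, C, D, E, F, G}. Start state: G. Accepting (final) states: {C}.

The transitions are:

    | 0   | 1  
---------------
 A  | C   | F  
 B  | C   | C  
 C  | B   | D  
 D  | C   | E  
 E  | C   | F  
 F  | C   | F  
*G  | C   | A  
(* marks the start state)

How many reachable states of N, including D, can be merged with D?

5

P0 = {C} | {A,B,D,E,F,G}.
On input 1, block {A,B,D,E,F,G} splits into {A,D,E,F,G} and {B}.
Stable partition: {C} | {A,D,E,F,G} | {B} — 3 equivalence classes.
State D belongs to the block {A,D,E,F,G}, which has 5 states.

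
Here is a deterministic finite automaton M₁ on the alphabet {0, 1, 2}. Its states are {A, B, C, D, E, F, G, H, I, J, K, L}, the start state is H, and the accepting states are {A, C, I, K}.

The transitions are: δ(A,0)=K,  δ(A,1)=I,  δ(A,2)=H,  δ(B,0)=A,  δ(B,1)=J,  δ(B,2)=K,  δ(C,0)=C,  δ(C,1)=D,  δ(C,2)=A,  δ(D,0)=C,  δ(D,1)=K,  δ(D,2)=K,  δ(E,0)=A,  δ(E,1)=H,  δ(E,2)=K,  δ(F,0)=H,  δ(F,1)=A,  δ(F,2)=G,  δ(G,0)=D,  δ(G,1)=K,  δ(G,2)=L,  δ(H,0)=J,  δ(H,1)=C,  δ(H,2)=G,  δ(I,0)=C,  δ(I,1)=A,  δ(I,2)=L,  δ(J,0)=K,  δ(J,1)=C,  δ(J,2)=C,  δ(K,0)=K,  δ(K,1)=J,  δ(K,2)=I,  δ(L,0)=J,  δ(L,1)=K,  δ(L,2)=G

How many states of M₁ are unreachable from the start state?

Starting at H and following transitions, the reachable set is {A, C, D, G, H, I, J, K, L}. That leaves B, E, F unreachable — 3 in total.

3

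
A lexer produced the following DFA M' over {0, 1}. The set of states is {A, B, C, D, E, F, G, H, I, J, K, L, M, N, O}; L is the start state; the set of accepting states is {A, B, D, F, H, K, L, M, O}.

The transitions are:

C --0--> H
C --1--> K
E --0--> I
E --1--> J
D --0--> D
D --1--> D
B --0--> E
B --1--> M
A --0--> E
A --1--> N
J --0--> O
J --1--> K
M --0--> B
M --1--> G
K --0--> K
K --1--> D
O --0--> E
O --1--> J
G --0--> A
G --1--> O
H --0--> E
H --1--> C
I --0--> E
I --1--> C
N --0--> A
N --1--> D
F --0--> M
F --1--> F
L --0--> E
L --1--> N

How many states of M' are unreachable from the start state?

4

Starting at L and following transitions, the reachable set is {A, C, D, E, H, I, J, K, L, N, O}. That leaves B, F, G, M unreachable — 4 in total.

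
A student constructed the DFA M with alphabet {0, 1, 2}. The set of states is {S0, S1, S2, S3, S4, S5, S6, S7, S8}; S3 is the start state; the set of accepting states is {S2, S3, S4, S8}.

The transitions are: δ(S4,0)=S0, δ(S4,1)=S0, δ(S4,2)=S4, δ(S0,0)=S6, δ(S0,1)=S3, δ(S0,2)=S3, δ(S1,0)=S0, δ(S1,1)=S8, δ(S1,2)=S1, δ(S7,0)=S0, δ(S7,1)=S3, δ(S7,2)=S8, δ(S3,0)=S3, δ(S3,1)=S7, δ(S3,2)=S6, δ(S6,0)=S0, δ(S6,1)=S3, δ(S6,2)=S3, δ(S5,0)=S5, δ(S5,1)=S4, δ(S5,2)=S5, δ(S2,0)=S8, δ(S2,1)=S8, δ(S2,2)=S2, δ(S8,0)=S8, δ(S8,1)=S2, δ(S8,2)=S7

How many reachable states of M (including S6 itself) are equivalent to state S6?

Reachable states from the start: {S0,S2,S3,S6,S7,S8}. Unreachable: {S1,S4,S5} — drop them.
Start with accepting vs non-accepting: {S2,S3,S8} | {S0,S6,S7}.
Split {S2,S3,S8} by δ(·,1) → {S2,S8} and {S3}.
Split {S2,S8} by δ(·,2) → {S2} and {S8}.
On input 2, block {S0,S6,S7} splits into {S0,S6} and {S7}.
The partition is now stable with 5 blocks: {S2} | {S0,S6} | {S3} | {S8} | {S7}.
The equivalence class containing S6 is {S0,S6}, of size 2.

2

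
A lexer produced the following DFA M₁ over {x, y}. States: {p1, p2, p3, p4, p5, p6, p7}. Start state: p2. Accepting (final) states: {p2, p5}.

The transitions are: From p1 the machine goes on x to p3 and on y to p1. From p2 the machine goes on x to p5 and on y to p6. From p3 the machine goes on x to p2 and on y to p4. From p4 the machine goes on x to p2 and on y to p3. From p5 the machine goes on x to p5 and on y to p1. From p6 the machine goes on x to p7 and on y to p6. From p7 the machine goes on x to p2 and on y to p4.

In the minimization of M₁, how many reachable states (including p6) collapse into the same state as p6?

P0 = {p2,p5} | {p1,p3,p4,p6,p7}.
On input x, block {p1,p3,p4,p6,p7} splits into {p3,p4,p7} and {p1,p6}.
No further refinement is possible. Final partition (3 blocks): {p2,p5} | {p3,p4,p7} | {p1,p6}.
State p6 belongs to the block {p1,p6}, which has 2 states.

2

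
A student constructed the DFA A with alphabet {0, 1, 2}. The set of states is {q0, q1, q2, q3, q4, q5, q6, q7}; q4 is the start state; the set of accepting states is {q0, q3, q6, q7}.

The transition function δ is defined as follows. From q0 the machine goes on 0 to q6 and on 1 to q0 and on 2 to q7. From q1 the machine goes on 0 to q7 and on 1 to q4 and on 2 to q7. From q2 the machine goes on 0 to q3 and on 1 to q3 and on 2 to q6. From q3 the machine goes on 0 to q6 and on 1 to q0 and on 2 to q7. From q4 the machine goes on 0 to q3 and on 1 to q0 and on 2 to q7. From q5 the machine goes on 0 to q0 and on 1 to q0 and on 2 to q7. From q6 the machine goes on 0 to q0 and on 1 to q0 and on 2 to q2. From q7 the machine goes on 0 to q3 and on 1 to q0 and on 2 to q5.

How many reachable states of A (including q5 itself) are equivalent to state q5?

3

First remove the unreachable states {q1}; 7 states remain.
Initial partition by acceptance: {q0,q3,q6,q7} | {q2,q4,q5}.
On input 2, block {q0,q3,q6,q7} splits into {q0,q3} and {q6,q7}.
No further refinement is possible. Final partition (3 blocks): {q0,q3} | {q2,q4,q5} | {q6,q7}.
The equivalence class containing q5 is {q2,q4,q5}, of size 3.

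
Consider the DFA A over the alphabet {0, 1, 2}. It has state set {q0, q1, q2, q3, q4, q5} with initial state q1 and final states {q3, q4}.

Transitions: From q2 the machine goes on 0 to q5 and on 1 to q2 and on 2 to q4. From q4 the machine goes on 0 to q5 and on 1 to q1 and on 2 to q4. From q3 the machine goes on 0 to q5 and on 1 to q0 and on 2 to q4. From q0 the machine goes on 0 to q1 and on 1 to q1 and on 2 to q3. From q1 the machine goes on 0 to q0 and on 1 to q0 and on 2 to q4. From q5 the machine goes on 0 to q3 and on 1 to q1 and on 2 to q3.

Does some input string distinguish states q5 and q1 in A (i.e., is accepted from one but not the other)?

Yes

States {q2} cannot be reached from the start state, so discard them.
Initial partition by acceptance: {q3,q4} | {q0,q1,q5}.
Refine {q0,q1,q5} on symbol 0: members go to different blocks, giving {q0,q1} and {q5}.
The partition is now stable with 3 blocks: {q3,q4} | {q0,q1} | {q5}.
q5 and q1 end up in different blocks, so they are distinguishable. For instance, the string '0' is accepted from only q5.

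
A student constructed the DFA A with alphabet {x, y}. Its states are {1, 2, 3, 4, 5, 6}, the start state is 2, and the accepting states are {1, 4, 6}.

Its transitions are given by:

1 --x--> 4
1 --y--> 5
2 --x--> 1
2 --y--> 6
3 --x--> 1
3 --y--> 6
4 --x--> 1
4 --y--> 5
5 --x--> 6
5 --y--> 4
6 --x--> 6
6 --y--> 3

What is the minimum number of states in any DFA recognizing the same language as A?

All states are reachable from the start state.
Initial partition by acceptance: {1,4,6} | {2,3,5}.
No further refinement is possible. Final partition (2 blocks): {1,4,6} | {2,3,5}.

2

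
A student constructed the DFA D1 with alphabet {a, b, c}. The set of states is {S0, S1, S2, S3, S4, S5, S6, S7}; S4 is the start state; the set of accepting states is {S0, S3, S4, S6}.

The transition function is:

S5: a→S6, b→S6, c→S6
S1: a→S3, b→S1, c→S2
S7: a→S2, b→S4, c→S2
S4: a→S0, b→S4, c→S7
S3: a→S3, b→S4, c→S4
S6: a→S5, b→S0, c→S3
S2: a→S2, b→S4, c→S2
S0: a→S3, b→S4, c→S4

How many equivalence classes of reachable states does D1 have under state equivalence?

3

First remove the unreachable states {S1,S5,S6}; 5 states remain.
P0 = {S0,S3,S4} | {S2,S7}.
Refine {S0,S3,S4} on symbol c: members go to different blocks, giving {S0,S3} and {S4}.
The partition is now stable with 3 blocks: {S0,S3} | {S2,S7} | {S4}.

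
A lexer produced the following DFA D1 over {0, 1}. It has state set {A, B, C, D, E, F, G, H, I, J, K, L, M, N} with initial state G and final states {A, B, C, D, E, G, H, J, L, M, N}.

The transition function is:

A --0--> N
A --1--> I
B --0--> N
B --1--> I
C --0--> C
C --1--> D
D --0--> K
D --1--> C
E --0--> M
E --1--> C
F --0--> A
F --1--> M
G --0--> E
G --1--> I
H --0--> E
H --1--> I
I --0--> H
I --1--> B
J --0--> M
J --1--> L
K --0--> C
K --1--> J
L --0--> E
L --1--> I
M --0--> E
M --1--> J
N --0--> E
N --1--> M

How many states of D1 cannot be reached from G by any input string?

2

Starting at G and following transitions, the reachable set is {B, C, D, E, G, H, I, J, K, L, M, N}. That leaves A, F unreachable — 2 in total.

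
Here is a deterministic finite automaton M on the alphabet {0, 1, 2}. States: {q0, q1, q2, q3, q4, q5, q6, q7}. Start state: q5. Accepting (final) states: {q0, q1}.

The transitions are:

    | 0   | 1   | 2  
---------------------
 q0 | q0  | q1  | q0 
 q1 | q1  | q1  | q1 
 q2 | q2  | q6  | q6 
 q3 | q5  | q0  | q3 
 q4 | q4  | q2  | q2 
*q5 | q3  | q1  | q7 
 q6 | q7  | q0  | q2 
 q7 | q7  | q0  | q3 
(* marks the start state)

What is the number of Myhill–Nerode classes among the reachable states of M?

2

Reachable states from the start: {q0,q1,q3,q5,q7}. Unreachable: {q2,q4,q6} — drop them.
P0 = {q0,q1} | {q3,q5,q7}.
No further refinement is possible. Final partition (2 blocks): {q0,q1} | {q3,q5,q7}.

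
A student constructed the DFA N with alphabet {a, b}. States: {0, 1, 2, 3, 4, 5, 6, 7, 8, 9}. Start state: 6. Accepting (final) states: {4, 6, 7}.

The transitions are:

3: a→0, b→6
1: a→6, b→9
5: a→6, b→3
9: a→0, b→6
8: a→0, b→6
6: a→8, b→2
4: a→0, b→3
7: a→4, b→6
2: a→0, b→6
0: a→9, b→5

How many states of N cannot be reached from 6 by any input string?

3

Starting at 6 and following transitions, the reachable set is {0, 2, 3, 5, 6, 8, 9}. That leaves 1, 4, 7 unreachable — 3 in total.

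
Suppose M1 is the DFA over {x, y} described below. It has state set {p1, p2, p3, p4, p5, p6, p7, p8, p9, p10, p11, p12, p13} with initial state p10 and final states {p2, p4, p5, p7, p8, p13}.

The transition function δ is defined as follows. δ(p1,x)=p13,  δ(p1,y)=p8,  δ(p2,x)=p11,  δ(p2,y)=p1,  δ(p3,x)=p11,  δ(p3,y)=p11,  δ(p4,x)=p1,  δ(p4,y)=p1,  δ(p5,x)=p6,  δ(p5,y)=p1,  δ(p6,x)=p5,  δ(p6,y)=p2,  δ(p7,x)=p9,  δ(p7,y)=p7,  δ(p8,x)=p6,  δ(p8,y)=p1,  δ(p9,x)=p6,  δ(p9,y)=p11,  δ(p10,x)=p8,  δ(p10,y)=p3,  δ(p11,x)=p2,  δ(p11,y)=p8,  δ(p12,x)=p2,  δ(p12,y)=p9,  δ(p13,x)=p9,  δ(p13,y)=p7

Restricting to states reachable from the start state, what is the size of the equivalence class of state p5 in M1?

3

States {p4,p12} cannot be reached from the start state, so discard them.
P0 = {p2,p5,p7,p8,p13} | {p1,p3,p6,p9,p10,p11}.
Refine {p2,p5,p7,p8,p13} on symbol y: members go to different blocks, giving {p2,p5,p8} and {p7,p13}.
On input x, block {p1,p3,p6,p9,p10,p11} splits into {p6,p10,p11} and {p3,p9} and {p1}.
Split {p6,p10,p11} by δ(·,y) → {p6,p11} and {p10}.
Stable partition: {p2,p5,p8} | {p6,p11} | {p7,p13} | {p3,p9} | {p1} | {p10} — 6 equivalence classes.
State p5 belongs to the block {p2,p5,p8}, which has 3 states.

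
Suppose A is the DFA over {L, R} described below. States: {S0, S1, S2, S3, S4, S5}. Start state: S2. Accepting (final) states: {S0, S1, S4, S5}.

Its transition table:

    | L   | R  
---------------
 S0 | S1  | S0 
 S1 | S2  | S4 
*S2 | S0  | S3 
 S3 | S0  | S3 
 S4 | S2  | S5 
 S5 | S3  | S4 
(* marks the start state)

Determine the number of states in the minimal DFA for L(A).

Every state is reachable, so we keep all 6.
Initial partition by acceptance: {S0,S1,S4,S5} | {S2,S3}.
Split {S0,S1,S4,S5} by δ(·,L) → {S1,S4,S5} and {S0}.
Stable partition: {S1,S4,S5} | {S2,S3} | {S0} — 3 equivalence classes.

3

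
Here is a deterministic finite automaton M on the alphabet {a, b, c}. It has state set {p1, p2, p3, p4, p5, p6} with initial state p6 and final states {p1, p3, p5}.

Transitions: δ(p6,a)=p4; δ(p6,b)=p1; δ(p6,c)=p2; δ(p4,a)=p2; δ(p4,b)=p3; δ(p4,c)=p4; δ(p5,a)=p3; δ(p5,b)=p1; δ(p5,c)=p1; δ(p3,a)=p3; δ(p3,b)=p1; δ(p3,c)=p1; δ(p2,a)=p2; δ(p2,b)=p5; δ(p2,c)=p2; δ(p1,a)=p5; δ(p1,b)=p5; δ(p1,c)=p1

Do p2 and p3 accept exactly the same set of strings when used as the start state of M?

No

Every state is reachable, so we keep all 6.
Initial partition by acceptance: {p1,p3,p5} | {p2,p4,p6}.
No further refinement is possible. Final partition (2 blocks): {p1,p3,p5} | {p2,p4,p6}.
p2 and p3 end up in different blocks, so they are distinguishable. For instance, the string 'ε' is accepted from only p3.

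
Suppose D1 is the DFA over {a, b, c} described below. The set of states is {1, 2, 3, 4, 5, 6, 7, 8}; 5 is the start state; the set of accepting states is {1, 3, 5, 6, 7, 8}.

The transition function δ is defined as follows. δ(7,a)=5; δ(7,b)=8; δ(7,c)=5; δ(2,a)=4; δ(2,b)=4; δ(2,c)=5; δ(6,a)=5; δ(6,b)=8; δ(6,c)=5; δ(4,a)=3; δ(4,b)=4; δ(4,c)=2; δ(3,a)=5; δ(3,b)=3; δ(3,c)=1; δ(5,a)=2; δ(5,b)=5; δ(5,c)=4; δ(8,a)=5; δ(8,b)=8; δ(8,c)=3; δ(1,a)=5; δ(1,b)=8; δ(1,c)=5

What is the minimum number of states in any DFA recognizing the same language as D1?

States {6,7} cannot be reached from the start state, so discard them.
Initial partition by acceptance: {1,3,5,8} | {2,4}.
On input a, block {1,3,5,8} splits into {1,3,8} and {5}.
Refine {1,3,8} on symbol c: members go to different blocks, giving {3,8} and {1}.
On input c, block {3,8} splits into {3} and {8}.
On input a, block {2,4} splits into {2} and {4}.
No further refinement is possible. Final partition (6 blocks): {3} | {2} | {5} | {1} | {8} | {4}.

6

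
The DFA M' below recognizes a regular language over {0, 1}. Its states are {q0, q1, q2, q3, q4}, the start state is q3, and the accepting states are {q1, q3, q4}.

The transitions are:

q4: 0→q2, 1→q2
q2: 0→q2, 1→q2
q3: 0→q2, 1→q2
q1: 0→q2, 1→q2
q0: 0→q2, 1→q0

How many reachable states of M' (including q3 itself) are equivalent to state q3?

1

First remove the unreachable states {q0,q1,q4}; 2 states remain.
Initial partition by acceptance: {q3} | {q2}.
The partition is now stable with 2 blocks: {q3} | {q2}.
State q3 belongs to the block {q3}, which has 1 states.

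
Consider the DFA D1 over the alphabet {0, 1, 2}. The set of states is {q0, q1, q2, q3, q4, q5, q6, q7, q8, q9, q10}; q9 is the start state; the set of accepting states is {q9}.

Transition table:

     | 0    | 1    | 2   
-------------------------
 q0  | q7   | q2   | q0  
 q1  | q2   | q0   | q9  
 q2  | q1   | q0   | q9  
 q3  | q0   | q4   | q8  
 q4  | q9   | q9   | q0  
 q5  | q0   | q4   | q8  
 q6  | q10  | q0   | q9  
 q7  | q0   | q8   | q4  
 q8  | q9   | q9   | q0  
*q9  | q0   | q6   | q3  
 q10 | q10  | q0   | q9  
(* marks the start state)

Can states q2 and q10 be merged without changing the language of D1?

First remove the unreachable states {q5}; 10 states remain.
Start with accepting vs non-accepting: {q9} | {q0,q1,q2,q3,q4,q6,q7,q8,q10}.
On input 0, block {q0,q1,q2,q3,q4,q6,q7,q8,q10} splits into {q0,q1,q2,q3,q6,q7,q10} and {q4,q8}.
Refine {q0,q1,q2,q3,q6,q7,q10} on symbol 1: members go to different blocks, giving {q0,q1,q2,q6,q10} and {q3,q7}.
Refine {q0,q1,q2,q6,q10} on symbol 0: members go to different blocks, giving {q1,q2,q6,q10} and {q0}.
Stable partition: {q9} | {q1,q2,q6,q10} | {q4,q8} | {q3,q7} | {q0} — 5 equivalence classes.
q2 and q10 lie in the same block of the stable partition, so they are equivalent — no string distinguishes them.

Yes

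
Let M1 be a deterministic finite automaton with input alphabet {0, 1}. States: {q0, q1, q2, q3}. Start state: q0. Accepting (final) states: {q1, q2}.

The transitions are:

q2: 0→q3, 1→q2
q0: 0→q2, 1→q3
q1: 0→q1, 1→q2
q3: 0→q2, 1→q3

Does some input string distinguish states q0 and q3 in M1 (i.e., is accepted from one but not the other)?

No

Reachable states from the start: {q0,q2,q3}. Unreachable: {q1} — drop them.
Start with accepting vs non-accepting: {q2} | {q0,q3}.
No further refinement is possible. Final partition (2 blocks): {q2} | {q0,q3}.
q0 and q3 lie in the same block of the stable partition, so they are equivalent — no string distinguishes them.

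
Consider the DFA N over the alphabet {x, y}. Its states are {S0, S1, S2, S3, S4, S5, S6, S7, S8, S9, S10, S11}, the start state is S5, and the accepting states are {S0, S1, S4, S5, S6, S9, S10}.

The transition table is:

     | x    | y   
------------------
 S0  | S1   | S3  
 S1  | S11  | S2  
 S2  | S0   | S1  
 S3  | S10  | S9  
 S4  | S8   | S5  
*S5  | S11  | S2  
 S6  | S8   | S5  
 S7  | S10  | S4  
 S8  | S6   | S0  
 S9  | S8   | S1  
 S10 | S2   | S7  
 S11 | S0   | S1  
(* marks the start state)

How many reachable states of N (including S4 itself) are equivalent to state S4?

Every state is reachable, so we keep all 12.
P0 = {S0,S1,S4,S5,S6,S9,S10} | {S2,S3,S7,S8,S11}.
On input x, block {S0,S1,S4,S5,S6,S9,S10} splits into {S1,S4,S5,S6,S9,S10} and {S0}.
Split {S1,S4,S5,S6,S9,S10} by δ(·,y) → {S1,S5,S10} and {S4,S6,S9}.
Refine {S2,S3,S7,S8,S11} on symbol x: members go to different blocks, giving {S2,S11} and {S3,S7} and {S8}.
Refine {S1,S5,S10} on symbol y: members go to different blocks, giving {S1,S5} and {S10}.
The partition is now stable with 7 blocks: {S1,S5} | {S2,S11} | {S0} | {S4,S6,S9} | {S3,S7} | {S8} | {S10}.
State S4 belongs to the block {S4,S6,S9}, which has 3 states.

3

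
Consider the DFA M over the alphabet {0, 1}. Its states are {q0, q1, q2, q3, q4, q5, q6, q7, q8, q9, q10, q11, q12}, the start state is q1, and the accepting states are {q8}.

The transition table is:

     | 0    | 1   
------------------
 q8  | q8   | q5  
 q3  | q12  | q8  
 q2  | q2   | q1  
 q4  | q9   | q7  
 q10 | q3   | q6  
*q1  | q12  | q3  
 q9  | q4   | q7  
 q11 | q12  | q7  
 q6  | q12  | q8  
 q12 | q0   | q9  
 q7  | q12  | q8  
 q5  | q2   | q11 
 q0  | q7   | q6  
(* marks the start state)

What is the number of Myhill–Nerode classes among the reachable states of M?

7

Reachable states from the start: {q0,q1,q2,q3,q4,q5,q6,q7,q8,q9,q11,q12}. Unreachable: {q10} — drop them.
Start with accepting vs non-accepting: {q8} | {q0,q1,q2,q3,q4,q5,q6,q7,q9,q11,q12}.
On input 1, block {q0,q1,q2,q3,q4,q5,q6,q7,q9,q11,q12} splits into {q0,q1,q2,q4,q5,q9,q11,q12} and {q3,q6,q7}.
Refine {q0,q1,q2,q4,q5,q9,q11,q12} on symbol 0: members go to different blocks, giving {q1,q2,q4,q5,q9,q11,q12} and {q0}.
Refine {q1,q2,q4,q5,q9,q11,q12} on symbol 0: members go to different blocks, giving {q1,q2,q4,q5,q9,q11} and {q12}.
Refine {q1,q2,q4,q5,q9,q11} on symbol 0: members go to different blocks, giving {q2,q4,q5,q9} and {q1,q11}.
On input 1, block {q2,q4,q5,q9} splits into {q2,q5} and {q4,q9}.
The partition is now stable with 7 blocks: {q8} | {q2,q5} | {q3,q6,q7} | {q0} | {q12} | {q1,q11} | {q4,q9}.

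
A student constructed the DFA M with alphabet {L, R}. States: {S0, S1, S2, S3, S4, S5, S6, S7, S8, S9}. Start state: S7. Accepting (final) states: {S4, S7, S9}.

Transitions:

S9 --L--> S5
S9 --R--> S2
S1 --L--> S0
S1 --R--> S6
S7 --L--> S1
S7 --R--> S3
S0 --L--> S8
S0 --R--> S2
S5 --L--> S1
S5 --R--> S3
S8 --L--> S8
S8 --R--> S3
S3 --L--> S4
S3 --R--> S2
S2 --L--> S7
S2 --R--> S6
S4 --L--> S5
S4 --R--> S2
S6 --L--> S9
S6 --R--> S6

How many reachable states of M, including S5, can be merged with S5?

Every state is reachable, so we keep all 10.
P0 = {S4,S7,S9} | {S0,S1,S2,S3,S5,S6,S8}.
Split {S0,S1,S2,S3,S5,S6,S8} by δ(·,L) → {S0,S1,S5,S8} and {S2,S3,S6}.
No further refinement is possible. Final partition (3 blocks): {S4,S7,S9} | {S0,S1,S5,S8} | {S2,S3,S6}.
The equivalence class containing S5 is {S0,S1,S5,S8}, of size 4.

4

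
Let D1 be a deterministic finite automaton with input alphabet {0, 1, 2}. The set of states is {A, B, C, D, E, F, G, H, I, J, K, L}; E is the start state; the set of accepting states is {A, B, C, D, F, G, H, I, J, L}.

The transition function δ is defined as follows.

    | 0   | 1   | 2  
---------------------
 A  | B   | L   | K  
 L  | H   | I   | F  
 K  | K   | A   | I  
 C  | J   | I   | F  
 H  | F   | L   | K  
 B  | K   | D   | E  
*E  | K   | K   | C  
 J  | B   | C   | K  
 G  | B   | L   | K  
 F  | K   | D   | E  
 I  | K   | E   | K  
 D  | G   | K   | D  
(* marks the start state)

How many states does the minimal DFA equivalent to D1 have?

All states are reachable from the start state.
Start with accepting vs non-accepting: {A,B,C,D,F,G,H,I,J,L} | {E,K}.
Split {A,B,C,D,F,G,H,I,J,L} by δ(·,0) → {A,C,D,G,H,J,L} and {B,F,I}.
Refine {A,C,D,G,H,J,L} on symbol 0: members go to different blocks, giving {A,G,H,J} and {C,D,L}.
On input 1, block {E,K} splits into {E} and {K}.
Refine {B,F,I} on symbol 1: members go to different blocks, giving {B,F} and {I}.
On input 1, block {C,D,L} splits into {C,L} and {D}.
The partition is now stable with 7 blocks: {A,G,H,J} | {E} | {B,F} | {C,L} | {K} | {I} | {D}.

7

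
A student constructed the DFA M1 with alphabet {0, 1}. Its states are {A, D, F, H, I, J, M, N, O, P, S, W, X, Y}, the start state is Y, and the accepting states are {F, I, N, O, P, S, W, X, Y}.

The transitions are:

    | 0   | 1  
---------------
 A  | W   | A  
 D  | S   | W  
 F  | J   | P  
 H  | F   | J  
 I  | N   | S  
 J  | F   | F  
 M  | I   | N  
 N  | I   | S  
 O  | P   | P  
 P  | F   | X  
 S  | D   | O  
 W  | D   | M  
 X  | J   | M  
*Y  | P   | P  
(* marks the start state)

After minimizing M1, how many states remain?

First remove the unreachable states {A,H}; 12 states remain.
Start with accepting vs non-accepting: {F,I,N,O,P,S,W,X,Y} | {D,J,M}.
Split {F,I,N,O,P,S,W,X,Y} by δ(·,0) → {I,N,O,P,Y} and {F,S,W,X}.
On input 0, block {I,N,O,P,Y} splits into {I,N,O,Y} and {P}.
Split {I,N,O,Y} by δ(·,0) → {I,N} and {O,Y}.
On input 0, block {D,J,M} splits into {D,J} and {M}.
On input 1, block {F,S,W,X} splits into {W,X} and {F} and {S}.
Split {D,J} by δ(·,0) → {J} and {D}.
On input 0, block {W,X} splits into {X} and {W}.
The partition is now stable with 10 blocks: {I,N} | {J} | {X} | {P} | {O,Y} | {M} | {F} | {S} | {D} | {W}.

10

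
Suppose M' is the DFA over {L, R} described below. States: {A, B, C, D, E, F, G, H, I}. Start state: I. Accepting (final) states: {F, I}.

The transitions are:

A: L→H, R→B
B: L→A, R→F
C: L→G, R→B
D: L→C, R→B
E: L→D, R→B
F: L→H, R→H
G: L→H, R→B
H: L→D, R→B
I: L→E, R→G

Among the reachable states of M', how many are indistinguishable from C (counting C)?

6

Every state is reachable, so we keep all 9.
P0 = {F,I} | {A,B,C,D,E,G,H}.
Refine {A,B,C,D,E,G,H} on symbol R: members go to different blocks, giving {A,C,D,E,G,H} and {B}.
The partition is now stable with 3 blocks: {F,I} | {A,C,D,E,G,H} | {B}.
The equivalence class containing C is {A,C,D,E,G,H}, of size 6.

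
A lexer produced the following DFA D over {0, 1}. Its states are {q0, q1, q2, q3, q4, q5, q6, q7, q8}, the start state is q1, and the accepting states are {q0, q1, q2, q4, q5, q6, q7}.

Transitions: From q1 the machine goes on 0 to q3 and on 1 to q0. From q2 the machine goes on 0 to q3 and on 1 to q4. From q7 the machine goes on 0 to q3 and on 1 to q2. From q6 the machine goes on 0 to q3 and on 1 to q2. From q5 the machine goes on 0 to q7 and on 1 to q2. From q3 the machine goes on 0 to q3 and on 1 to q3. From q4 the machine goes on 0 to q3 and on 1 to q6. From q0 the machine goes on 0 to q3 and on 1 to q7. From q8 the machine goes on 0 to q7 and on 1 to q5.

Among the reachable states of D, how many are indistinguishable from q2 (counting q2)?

First remove the unreachable states {q5,q8}; 7 states remain.
Start with accepting vs non-accepting: {q0,q1,q2,q4,q6,q7} | {q3}.
Stable partition: {q0,q1,q2,q4,q6,q7} | {q3} — 2 equivalence classes.
The equivalence class containing q2 is {q0,q1,q2,q4,q6,q7}, of size 6.

6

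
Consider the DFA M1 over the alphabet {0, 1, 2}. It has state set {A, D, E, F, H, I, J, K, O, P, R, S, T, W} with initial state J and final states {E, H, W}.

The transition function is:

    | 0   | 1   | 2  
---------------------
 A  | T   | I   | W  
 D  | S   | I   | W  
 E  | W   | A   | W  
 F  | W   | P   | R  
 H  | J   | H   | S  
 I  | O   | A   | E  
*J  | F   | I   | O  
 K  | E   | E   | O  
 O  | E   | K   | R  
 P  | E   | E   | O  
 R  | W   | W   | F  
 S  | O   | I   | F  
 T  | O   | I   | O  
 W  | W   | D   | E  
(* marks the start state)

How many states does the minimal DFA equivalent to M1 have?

6

Reachable states from the start: {A,D,E,F,I,J,K,O,P,R,S,T,W}. Unreachable: {H} — drop them.
Initial partition by acceptance: {E,W} | {A,D,F,I,J,K,O,P,R,S,T}.
Refine {A,D,F,I,J,K,O,P,R,S,T} on symbol 0: members go to different blocks, giving {A,D,I,J,S,T} and {F,K,O,P,R}.
Refine {A,D,I,J,S,T} on symbol 0: members go to different blocks, giving {I,J,S,T} and {A,D}.
Refine {I,J,S,T} on symbol 1: members go to different blocks, giving {J,S,T} and {I}.
On input 1, block {F,K,O,P,R} splits into {K,P,R} and {F,O}.
No further refinement is possible. Final partition (6 blocks): {E,W} | {J,S,T} | {K,P,R} | {A,D} | {I} | {F,O}.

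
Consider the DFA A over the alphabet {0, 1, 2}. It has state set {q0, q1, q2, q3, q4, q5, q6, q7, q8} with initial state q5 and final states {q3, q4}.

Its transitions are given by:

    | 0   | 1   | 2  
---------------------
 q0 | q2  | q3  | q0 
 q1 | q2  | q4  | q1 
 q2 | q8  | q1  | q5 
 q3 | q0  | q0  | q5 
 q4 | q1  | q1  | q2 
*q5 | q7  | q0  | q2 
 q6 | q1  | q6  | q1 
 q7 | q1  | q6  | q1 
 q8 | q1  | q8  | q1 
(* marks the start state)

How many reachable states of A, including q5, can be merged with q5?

Start with accepting vs non-accepting: {q3,q4} | {q0,q1,q2,q5,q6,q7,q8}.
Refine {q0,q1,q2,q5,q6,q7,q8} on symbol 1: members go to different blocks, giving {q2,q5,q6,q7,q8} and {q0,q1}.
Split {q2,q5,q6,q7,q8} by δ(·,0) → {q6,q7,q8} and {q2,q5}.
Stable partition: {q3,q4} | {q6,q7,q8} | {q0,q1} | {q2,q5} — 4 equivalence classes.
The equivalence class containing q5 is {q2,q5}, of size 2.

2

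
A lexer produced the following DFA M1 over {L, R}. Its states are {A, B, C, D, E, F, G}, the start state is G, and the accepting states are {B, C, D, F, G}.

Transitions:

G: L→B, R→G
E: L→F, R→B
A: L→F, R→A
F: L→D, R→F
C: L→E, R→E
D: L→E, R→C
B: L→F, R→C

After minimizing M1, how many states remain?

Reachable states from the start: {B,C,D,E,F,G}. Unreachable: {A} — drop them.
Start with accepting vs non-accepting: {B,C,D,F,G} | {E}.
Split {B,C,D,F,G} by δ(·,L) → {B,F,G} and {C,D}.
Split {B,F,G} by δ(·,L) → {B,G} and {F}.
Split {B,G} by δ(·,L) → {B} and {G}.
Split {C,D} by δ(·,R) → {C} and {D}.
Stable partition: {B} | {E} | {C} | {F} | {G} | {D} — 6 equivalence classes.

6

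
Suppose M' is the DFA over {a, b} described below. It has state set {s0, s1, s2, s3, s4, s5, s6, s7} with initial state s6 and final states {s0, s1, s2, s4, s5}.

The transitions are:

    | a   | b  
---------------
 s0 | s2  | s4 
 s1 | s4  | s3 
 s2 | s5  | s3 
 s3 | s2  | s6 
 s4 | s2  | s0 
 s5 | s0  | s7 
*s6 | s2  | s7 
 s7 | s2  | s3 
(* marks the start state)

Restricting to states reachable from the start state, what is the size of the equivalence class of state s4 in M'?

States {s1} cannot be reached from the start state, so discard them.
Start with accepting vs non-accepting: {s0,s2,s4,s5} | {s3,s6,s7}.
Refine {s0,s2,s4,s5} on symbol b: members go to different blocks, giving {s0,s4} and {s2,s5}.
On input a, block {s2,s5} splits into {s2} and {s5}.
No further refinement is possible. Final partition (4 blocks): {s0,s4} | {s3,s6,s7} | {s2} | {s5}.
The equivalence class containing s4 is {s0,s4}, of size 2.

2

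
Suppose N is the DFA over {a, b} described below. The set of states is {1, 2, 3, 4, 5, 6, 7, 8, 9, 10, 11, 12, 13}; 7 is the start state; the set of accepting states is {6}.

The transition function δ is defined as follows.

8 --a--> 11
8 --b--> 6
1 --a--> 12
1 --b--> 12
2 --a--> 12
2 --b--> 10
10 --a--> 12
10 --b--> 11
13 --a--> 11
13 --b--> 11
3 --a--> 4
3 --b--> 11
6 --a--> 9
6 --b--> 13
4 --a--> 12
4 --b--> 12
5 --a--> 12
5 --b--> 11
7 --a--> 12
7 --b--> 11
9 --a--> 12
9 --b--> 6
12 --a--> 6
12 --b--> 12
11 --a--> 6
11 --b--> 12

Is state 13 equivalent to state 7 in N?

Yes

First remove the unreachable states {1,2,3,4,5,8,10}; 6 states remain.
Start with accepting vs non-accepting: {6} | {7,9,11,12,13}.
Split {7,9,11,12,13} by δ(·,a) → {7,9,13} and {11,12}.
Refine {7,9,13} on symbol b: members go to different blocks, giving {7,13} and {9}.
Stable partition: {6} | {7,13} | {11,12} | {9} — 4 equivalence classes.
13 and 7 lie in the same block of the stable partition, so they are equivalent — no string distinguishes them.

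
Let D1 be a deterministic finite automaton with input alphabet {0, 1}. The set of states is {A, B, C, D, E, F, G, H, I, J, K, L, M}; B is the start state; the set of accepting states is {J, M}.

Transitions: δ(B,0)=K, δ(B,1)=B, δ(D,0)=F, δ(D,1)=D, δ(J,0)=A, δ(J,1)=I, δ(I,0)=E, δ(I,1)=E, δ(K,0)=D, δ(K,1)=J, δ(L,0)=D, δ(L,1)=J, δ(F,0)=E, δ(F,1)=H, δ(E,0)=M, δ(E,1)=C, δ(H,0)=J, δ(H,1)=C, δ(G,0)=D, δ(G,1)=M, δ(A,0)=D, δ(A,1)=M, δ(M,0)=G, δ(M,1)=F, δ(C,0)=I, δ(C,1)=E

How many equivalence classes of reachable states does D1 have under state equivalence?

7

Reachable states from the start: {A,B,C,D,E,F,G,H,I,J,K,M}. Unreachable: {L} — drop them.
P0 = {J,M} | {A,B,C,D,E,F,G,H,I,K}.
Refine {A,B,C,D,E,F,G,H,I,K} on symbol 0: members go to different blocks, giving {A,B,C,D,F,G,I,K} and {E,H}.
On input 0, block {A,B,C,D,F,G,I,K} splits into {A,B,C,D,G,K} and {F,I}.
Split {A,B,C,D,G,K} by δ(·,0) → {A,B,G,K} and {C,D}.
Refine {A,B,G,K} on symbol 0: members go to different blocks, giving {A,G,K} and {B}.
Refine {C,D} on symbol 1: members go to different blocks, giving {C} and {D}.
The partition is now stable with 7 blocks: {J,M} | {A,G,K} | {E,H} | {F,I} | {C} | {B} | {D}.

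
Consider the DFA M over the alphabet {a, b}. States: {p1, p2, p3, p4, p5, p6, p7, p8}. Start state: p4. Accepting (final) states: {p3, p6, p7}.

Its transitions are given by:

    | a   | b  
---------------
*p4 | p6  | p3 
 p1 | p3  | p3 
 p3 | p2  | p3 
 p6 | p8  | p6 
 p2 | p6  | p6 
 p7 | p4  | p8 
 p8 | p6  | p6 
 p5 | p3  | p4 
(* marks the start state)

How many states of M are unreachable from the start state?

3

Starting at p4 and following transitions, the reachable set is {p2, p3, p4, p6, p8}. That leaves p1, p5, p7 unreachable — 3 in total.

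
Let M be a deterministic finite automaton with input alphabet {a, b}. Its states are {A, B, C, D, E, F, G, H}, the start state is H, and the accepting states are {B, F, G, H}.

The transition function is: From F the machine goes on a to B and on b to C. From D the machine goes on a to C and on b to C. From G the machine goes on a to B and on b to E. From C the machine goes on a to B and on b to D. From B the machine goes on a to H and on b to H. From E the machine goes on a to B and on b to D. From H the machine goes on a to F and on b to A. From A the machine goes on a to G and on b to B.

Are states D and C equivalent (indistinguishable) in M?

All states are reachable from the start state.
P0 = {B,F,G,H} | {A,C,D,E}.
On input b, block {B,F,G,H} splits into {F,G,H} and {B}.
Split {F,G,H} by δ(·,a) → {F,G} and {H}.
Split {A,C,D,E} by δ(·,a) → {C,E} and {A} and {D}.
The partition is now stable with 6 blocks: {F,G} | {C,E} | {B} | {H} | {A} | {D}.
D and C end up in different blocks, so they are distinguishable. For instance, the string 'a' is accepted from only C.

No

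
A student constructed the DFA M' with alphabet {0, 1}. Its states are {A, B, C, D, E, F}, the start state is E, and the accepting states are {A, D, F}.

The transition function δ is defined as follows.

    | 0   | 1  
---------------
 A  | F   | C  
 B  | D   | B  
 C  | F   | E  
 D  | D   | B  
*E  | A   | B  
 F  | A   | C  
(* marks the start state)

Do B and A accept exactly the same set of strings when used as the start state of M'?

No

Every state is reachable, so we keep all 6.
P0 = {A,D,F} | {B,C,E}.
No further refinement is possible. Final partition (2 blocks): {A,D,F} | {B,C,E}.
B and A end up in different blocks, so they are distinguishable. For instance, the string 'ε' is accepted from only A.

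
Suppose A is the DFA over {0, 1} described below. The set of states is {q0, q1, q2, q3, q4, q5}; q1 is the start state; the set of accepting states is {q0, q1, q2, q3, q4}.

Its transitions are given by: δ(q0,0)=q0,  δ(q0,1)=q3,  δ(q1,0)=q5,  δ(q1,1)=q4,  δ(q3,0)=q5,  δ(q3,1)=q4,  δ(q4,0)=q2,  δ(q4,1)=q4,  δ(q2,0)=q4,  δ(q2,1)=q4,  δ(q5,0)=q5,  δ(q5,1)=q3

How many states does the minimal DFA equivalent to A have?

3

States {q0} cannot be reached from the start state, so discard them.
P0 = {q1,q2,q3,q4} | {q5}.
Refine {q1,q2,q3,q4} on symbol 0: members go to different blocks, giving {q1,q3} and {q2,q4}.
The partition is now stable with 3 blocks: {q1,q3} | {q5} | {q2,q4}.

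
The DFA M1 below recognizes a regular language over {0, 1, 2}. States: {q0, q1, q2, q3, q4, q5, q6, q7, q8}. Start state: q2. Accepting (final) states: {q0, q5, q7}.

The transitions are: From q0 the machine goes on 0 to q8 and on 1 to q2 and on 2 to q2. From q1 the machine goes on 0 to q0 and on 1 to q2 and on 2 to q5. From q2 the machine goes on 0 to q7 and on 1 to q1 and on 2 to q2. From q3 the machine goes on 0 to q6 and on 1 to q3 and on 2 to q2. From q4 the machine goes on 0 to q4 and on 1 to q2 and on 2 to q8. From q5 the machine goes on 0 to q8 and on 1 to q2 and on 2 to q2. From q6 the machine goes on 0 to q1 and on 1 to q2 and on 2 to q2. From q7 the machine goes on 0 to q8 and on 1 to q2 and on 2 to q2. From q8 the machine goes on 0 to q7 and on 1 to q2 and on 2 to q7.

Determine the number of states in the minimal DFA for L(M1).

3

Reachable states from the start: {q0,q1,q2,q5,q7,q8}. Unreachable: {q3,q4,q6} — drop them.
Initial partition by acceptance: {q0,q5,q7} | {q1,q2,q8}.
On input 2, block {q1,q2,q8} splits into {q1,q8} and {q2}.
The partition is now stable with 3 blocks: {q0,q5,q7} | {q1,q8} | {q2}.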